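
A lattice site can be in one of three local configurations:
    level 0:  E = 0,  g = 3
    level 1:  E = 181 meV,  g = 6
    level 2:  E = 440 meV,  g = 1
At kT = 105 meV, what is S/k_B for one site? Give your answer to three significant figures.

1.87

Eᵢ/kT = 0, 1.7238, 4.1905.
Z = Σ gᵢe^(−Eᵢ/kT) = 3·e^(−0) + 6·e^(−1.7238) + 1·e^(−4.1905) = 3.0000 + 1.0703 + 0.015139 = 4.0854.
⟨E⟩ = Σ EᵢPᵢ = 49.049 meV.
S/k_B = ln Z + ⟨E⟩/kT = ln(4.0854) + 49.049/105 = 1.4074 + 0.46713 = 1.87.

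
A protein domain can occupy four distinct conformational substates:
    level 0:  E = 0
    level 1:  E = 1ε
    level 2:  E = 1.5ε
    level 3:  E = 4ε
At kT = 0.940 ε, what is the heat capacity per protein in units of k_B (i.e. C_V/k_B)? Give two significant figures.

Eᵢ/kT = 0, 1.064, 1.596, 4.255.
Z = Σ e^(−Eᵢ/kT) = e^(−0) + e^(−1.064) + e^(−1.596) + e^(−4.255) = 1.000 + 0.3451 + 0.2027 + 0.01419 = 1.562.
⟨E⟩ = 0.4519 ε, ⟨E²⟩ = 0.6583 ε².
C_V/k_B = (⟨E²⟩ − ⟨E⟩²)/(kT)² = (0.6583 − 0.2042)/0.8836 = 0.51.

0.51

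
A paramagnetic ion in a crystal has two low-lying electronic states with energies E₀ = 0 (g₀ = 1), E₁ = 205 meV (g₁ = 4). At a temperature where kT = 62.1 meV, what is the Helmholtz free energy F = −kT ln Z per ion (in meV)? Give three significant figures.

Eᵢ/kT = 0, 3.3011.
Z = Σ gᵢe^(−Eᵢ/kT) = 1·e^(−0) + 4·e^(−3.3011) = 1.0000 + 0.14737 = 1.1474.
F = −kT ln Z = −62.1 × ln(1.1474) = −62.1 × 0.13750 = -8.54 meV.

-8.54 meV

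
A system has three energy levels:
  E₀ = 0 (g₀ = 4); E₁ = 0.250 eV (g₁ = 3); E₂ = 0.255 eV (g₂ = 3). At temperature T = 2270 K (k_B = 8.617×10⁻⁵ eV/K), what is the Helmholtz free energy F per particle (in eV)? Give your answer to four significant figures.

k_BT = 8.617×10⁻⁵ × 2270 K = 0.195606 eV.
Eᵢ/kT = 0, 1.27808, 1.30364.
Z = Σ gᵢe^(−Eᵢ/kT) = 4·e^(−0) + 3·e^(−1.27808) + 3·e^(−1.30364) = 4.00000 + 0.835715 + 0.814625 = 5.65034.
F = −kT ln Z = −0.195606 × ln(5.65034) = −0.195606 × 1.73172 = -0.3387 eV.

-0.3387 eV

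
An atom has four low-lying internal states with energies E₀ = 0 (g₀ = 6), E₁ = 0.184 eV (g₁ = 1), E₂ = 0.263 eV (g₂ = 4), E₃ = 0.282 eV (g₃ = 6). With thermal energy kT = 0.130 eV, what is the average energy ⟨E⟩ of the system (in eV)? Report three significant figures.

Eᵢ/kT = 0, 1.4154, 2.0231, 2.1692.
Z = Σ gᵢe^(−Eᵢ/kT) = 6·e^(−0) + 1·e^(−1.4154) + 4·e^(−2.0231) + 6·e^(−2.1692) = 6.0000 + 0.24283 + 0.52898 + 0.68561 = 7.4574.
⟨E⟩ = Σ Eᵢ gᵢe^(−Eᵢ/kT) / Z = (0·6.0000 + 0.184·0.24283 + 0.263·0.52898 + 0.282·0.68561) / 7.4574 = 0.0506 eV.

0.0506 eV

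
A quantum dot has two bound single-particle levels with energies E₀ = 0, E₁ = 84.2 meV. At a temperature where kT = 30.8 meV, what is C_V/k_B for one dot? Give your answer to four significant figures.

0.4281

Eᵢ/kT = 0, 2.73377.
Z = Σ e^(−Eᵢ/kT) = e^(−0) + e^(−2.73377) = 1.00000 + 0.0649739 = 1.06497.
⟨E⟩ = 5.13705 meV, ⟨E²⟩ = 432.539 meV².
C_V/k_B = (⟨E²⟩ − ⟨E⟩²)/(kT)² = (432.539 − 26.3893)/948.640 = 0.4281.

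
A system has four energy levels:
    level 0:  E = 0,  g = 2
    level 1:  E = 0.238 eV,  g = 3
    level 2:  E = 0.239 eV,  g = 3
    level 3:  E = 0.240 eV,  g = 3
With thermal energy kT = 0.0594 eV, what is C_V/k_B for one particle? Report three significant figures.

1.12

Eᵢ/kT = 0, 4.0067, 4.0236, 4.0404.
Z = Σ gᵢe^(−Eᵢ/kT) = 2·e^(−0) + 3·e^(−4.0067) + 3·e^(−4.0236) + 3·e^(−4.0404) = 2.0000 + 0.054580 + 0.053665 + 0.052771 = 2.1610.
⟨E⟩ = 0.017807 eV, ⟨E²⟩ = 0.0042557 eV².
C_V/k_B = (⟨E²⟩ − ⟨E⟩²)/(kT)² = (0.0042557 − 0.00031709)/0.0035284 = 1.12.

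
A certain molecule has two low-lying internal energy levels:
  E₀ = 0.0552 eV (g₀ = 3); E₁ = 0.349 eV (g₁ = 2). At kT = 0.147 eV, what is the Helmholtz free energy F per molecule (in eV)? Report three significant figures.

Eᵢ/kT = 0.37551, 2.3741.
Z = Σ gᵢe^(−Eᵢ/kT) = 3·e^(−0.37551) + 2·e^(−2.3741) = 2.0608 + 0.18620 = 2.2470.
F = −kT ln Z = −0.147 × ln(2.2470) = −0.147 × 0.80960 = -0.119 eV.

-0.119 eV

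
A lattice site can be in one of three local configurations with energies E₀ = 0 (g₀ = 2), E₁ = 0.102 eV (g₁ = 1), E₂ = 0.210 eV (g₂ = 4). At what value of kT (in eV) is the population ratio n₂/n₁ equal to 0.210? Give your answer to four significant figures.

0.03665 eV

n₂/n₁ = (g₂/g₁) exp[−(E₂−E₁)/kT] = 0.210.
⇒ (E₂−E₁)/kT = ln((4/1)/0.210) = ln(19.0476) = 2.94694.
kT = 0.108 eV / 2.94694 = 0.03665 eV.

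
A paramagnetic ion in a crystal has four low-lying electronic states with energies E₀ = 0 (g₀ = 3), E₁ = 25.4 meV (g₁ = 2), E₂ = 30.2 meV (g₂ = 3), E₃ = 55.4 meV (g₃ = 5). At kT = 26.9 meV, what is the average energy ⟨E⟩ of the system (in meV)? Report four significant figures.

Eᵢ/kT = 0, 0.944238, 1.12268, 2.05948.
Z = Σ gᵢe^(−Eᵢ/kT) = 3·e^(−0) + 2·e^(−0.944238) + 3·e^(−1.12268) + 5·e^(−2.05948) = 3.00000 + 0.777952 + 0.976220 + 0.637601 = 5.39177.
⟨E⟩ = Σ Eᵢ gᵢe^(−Eᵢ/kT) / Z = (0·3.00000 + 25.4·0.777952 + 30.2·0.976220 + 55.4·0.637601) / 5.39177 = 15.68 meV.

15.68 meV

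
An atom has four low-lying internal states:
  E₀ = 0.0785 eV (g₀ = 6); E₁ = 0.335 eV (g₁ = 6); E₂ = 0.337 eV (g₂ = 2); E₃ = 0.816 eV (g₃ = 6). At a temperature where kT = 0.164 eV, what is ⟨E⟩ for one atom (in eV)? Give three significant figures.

Eᵢ/kT = 0.47866, 2.0427, 2.0549, 4.9756.
Z = Σ gᵢe^(−Eᵢ/kT) = 6·e^(−0.47866) + 6·e^(−2.0427) + 2·e^(−2.0549) + 6·e^(−4.9756) = 3.7177 + 0.77807 + 0.25621 + 0.041426 = 4.7934.
⟨E⟩ = Σ Eᵢ gᵢe^(−Eᵢ/kT) / Z = (0.0785·3.7177 + 0.335·0.77807 + 0.337·0.25621 + 0.816·0.041426) / 4.7934 = 0.140 eV.

0.140 eV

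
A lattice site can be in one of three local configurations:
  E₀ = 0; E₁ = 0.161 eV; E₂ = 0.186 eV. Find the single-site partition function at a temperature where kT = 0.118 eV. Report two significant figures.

Eᵢ/kT = 0, 1.364, 1.576.
Z = Σ e^(−Eᵢ/kT) = e^(−0) + e^(−1.364) + e^(−1.576) = 1.000 + 0.2556 + 0.2068 = 1.462.

Z = 1.5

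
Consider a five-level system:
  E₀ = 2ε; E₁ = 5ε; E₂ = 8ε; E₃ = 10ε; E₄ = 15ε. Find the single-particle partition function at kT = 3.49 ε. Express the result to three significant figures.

Eᵢ/kT = 0.57307, 1.4327, 2.2923, 2.8653, 4.2980.
Z = Σ e^(−Eᵢ/kT) = e^(−0.57307) + e^(−1.4327) + e^(−2.2923) + e^(−2.8653) + e^(−4.2980) = 0.56379 + 0.23866 + 0.10103 + 0.056966 + 0.013596 = 0.97404.

Z = 0.974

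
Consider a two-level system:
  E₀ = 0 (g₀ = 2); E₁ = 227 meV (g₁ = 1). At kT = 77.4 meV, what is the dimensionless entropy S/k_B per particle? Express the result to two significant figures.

0.80

Eᵢ/kT = 0, 2.933.
Z = Σ gᵢe^(−Eᵢ/kT) = 2·e^(−0) + 1·e^(−2.933) = 2.000 + 0.05324 = 2.053.
⟨E⟩ = Σ EᵢPᵢ = 5.887 meV.
S/k_B = ln Z + ⟨E⟩/kT = ln(2.053) + 5.887/77.4 = 0.7193 + 0.07606 = 0.80.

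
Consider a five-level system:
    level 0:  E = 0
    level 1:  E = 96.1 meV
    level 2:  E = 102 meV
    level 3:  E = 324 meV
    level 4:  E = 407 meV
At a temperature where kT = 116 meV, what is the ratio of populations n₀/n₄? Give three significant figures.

n₀/n₄ = exp[−(E₀−E₄)/kT] = exp(−(-407 meV)/(116 meV)) = exp(3.5086) = 33.4.

33.4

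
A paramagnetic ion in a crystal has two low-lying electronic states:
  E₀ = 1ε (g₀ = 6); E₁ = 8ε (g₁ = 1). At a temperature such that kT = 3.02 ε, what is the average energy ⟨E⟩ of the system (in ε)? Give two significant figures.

1.1 ε

Eᵢ/kT = 0.3311, 2.649.
Z = Σ gᵢe^(−Eᵢ/kT) = 6·e^(−0.3311) + 1·e^(−2.649) = 4.309 + 0.07072 = 4.380.
⟨E⟩ = Σ Eᵢ gᵢe^(−Eᵢ/kT) / Z = (1·4.309 + 8·0.07072) / 4.380 = 1.1 ε.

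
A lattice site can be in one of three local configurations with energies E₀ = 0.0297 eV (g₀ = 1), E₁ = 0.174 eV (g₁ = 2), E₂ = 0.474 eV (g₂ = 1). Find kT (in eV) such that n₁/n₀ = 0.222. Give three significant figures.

0.0656 eV

n₁/n₀ = (g₁/g₀) exp[−(E₁−E₀)/kT] = 0.222.
⇒ (E₁−E₀)/kT = ln((2/1)/0.222) = ln(9.0090) = 2.1982.
kT = 0.1443 eV / 2.1982 = 0.0656 eV.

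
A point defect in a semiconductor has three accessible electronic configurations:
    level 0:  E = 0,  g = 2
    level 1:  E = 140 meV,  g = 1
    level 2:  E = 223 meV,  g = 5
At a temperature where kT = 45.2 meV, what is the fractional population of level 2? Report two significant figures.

0.017

Eᵢ/kT = 0, 3.097, 4.934.
Z = Σ gᵢe^(−Eᵢ/kT) = 2·e^(−0) + 1·e^(−3.097) + 5·e^(−4.934) = 2.000 + 0.04518 + 0.03599 = 2.081.
P₂ = g₂ e^(−E₂/kT) / Z = 0.03599/2.081 = 0.017.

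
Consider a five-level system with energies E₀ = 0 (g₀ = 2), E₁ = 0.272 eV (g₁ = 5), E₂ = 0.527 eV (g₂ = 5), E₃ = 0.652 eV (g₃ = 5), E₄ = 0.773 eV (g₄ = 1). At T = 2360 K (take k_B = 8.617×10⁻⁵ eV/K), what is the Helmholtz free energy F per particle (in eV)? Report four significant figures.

-0.2774 eV

k_BT = 8.617×10⁻⁵ × 2360 K = 0.203361 eV.
Eᵢ/kT = 0, 1.33752, 2.59145, 3.20612, 3.80112.
Z = Σ gᵢe^(−Eᵢ/kT) = 2·e^(−0) + 5·e^(−1.33752) + 5·e^(−2.59145) + 5·e^(−3.20612) + 1·e^(−3.80112) = 2.00000 + 1.31248 + 0.374557 + 0.202568 + 0.0223457 = 3.91195.
F = −kT ln Z = −0.203361 × ln(3.91195) = −0.203361 × 1.36404 = -0.2774 eV.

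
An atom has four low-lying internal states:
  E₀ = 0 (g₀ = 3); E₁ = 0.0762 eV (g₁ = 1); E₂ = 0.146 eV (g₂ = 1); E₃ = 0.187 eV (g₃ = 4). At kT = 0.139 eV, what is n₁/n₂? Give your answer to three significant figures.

1.65

n₁/n₂ = (g₁/g₂) exp[−(E₁−E₂)/kT] = (1/1) × exp(−(-0.0698 eV)/(0.139 eV)) = (1/1) × exp(0.50216) = 1.65.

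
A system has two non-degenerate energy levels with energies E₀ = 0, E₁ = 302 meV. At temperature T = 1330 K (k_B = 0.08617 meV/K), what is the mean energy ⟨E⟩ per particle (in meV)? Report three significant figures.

k_BT = 0.08617 × 1330 K = 114.61 meV.
Eᵢ/kT = 0, 2.6350.
Z = Σ e^(−Eᵢ/kT) = e^(−0) + e^(−2.6350) = 1.0000 + 0.071719 = 1.0717.
⟨E⟩ = Σ Eᵢ e^(−Eᵢ/kT) / Z = (0·1.0000 + 302·0.071719) / 1.0717 = 20.2 meV.

20.2 meV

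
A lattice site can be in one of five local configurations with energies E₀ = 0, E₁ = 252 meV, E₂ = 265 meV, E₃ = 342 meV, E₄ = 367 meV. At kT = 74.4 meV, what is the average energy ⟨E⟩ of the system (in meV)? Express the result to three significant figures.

Eᵢ/kT = 0, 3.3871, 3.5618, 4.5968, 4.9328.
Z = Σ e^(−Eᵢ/kT) = e^(−0) + e^(−3.3871) + e^(−3.5618) + e^(−4.5968) + e^(−4.9328) = 1.0000 + 0.033807 + 0.028388 + 0.010084 + 0.0072063 = 1.0795.
⟨E⟩ = Σ Eᵢ e^(−Eᵢ/kT) / Z = (0·1.0000 + 252·0.033807 + 265·0.028388 + 342·0.010084 + 367·0.0072063) / 1.0795 = 20.5 meV.

20.5 meV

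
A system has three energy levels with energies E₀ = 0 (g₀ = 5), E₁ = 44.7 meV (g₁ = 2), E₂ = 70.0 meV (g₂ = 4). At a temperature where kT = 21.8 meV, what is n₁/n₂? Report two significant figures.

n₁/n₂ = (g₁/g₂) exp[−(E₁−E₂)/kT] = (2/4) × exp(−(-25.3 meV)/(21.8 meV)) = (2/4) × exp(1.161) = 1.6.

1.6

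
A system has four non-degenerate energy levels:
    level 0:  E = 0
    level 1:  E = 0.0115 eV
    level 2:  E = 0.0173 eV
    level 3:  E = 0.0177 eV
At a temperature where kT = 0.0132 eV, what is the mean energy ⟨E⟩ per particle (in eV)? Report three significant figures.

Eᵢ/kT = 0, 0.87121, 1.3106, 1.3409.
Z = Σ e^(−Eᵢ/kT) = e^(−0) + e^(−0.87121) + e^(−1.3106) + e^(−1.3409) = 1.0000 + 0.41844 + 0.26966 + 0.26161 = 1.9497.
⟨E⟩ = Σ Eᵢ e^(−Eᵢ/kT) / Z = (0·1.0000 + 0.0115·0.41844 + 0.0173·0.26966 + 0.0177·0.26161) / 1.9497 = 0.00724 eV.

0.00724 eV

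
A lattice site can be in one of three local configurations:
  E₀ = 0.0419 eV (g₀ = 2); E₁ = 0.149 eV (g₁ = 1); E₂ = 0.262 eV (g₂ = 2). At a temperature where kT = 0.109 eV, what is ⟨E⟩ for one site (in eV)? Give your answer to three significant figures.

Eᵢ/kT = 0.38440, 1.3670, 2.4037.
Z = Σ gᵢe^(−Eᵢ/kT) = 2·e^(−0.38440) + 1·e^(−1.3670) + 2·e^(−2.4037) = 1.3617 + 0.25487 + 0.18077 = 1.7973.
⟨E⟩ = Σ Eᵢ gᵢe^(−Eᵢ/kT) / Z = (0.0419·1.3617 + 0.149·0.25487 + 0.262·0.18077) / 1.7973 = 0.0792 eV.

0.0792 eV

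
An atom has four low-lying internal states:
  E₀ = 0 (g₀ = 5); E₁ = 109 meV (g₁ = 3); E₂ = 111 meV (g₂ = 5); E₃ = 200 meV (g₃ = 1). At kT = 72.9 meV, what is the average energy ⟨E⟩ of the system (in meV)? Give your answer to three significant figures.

30.4 meV

Eᵢ/kT = 0, 1.4952, 1.5226, 2.7435.
Z = Σ gᵢe^(−Eᵢ/kT) = 5·e^(−0) + 3·e^(−1.4952) + 5·e^(−1.5226) + 1·e^(−2.7435) = 5.0000 + 0.67261 + 1.0907 + 0.064345 = 6.8277.
⟨E⟩ = Σ Eᵢ gᵢe^(−Eᵢ/kT) / Z = (0·5.0000 + 109·0.67261 + 111·1.0907 + 200·0.064345) / 6.8277 = 30.4 meV.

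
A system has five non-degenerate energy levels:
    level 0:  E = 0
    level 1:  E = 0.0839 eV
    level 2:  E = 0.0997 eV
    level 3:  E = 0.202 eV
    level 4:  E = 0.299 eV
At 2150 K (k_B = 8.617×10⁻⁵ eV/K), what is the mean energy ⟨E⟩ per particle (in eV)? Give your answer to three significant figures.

0.0867 eV

k_BT = 8.617×10⁻⁵ × 2150 K = 0.18527 eV.
Eᵢ/kT = 0, 0.45285, 0.53813, 1.0903, 1.6139.
Z = Σ e^(−Eᵢ/kT) = e^(−0) + e^(−0.45285) + e^(−0.53813) + e^(−1.0903) + e^(−1.6139) = 1.0000 + 0.63581 + 0.58384 + 0.33612 + 0.19911 = 2.7549.
⟨E⟩ = Σ Eᵢ e^(−Eᵢ/kT) / Z = (0·1.0000 + 0.0839·0.63581 + 0.0997·0.58384 + 0.202·0.33612 + 0.299·0.19911) / 2.7549 = 0.0867 eV.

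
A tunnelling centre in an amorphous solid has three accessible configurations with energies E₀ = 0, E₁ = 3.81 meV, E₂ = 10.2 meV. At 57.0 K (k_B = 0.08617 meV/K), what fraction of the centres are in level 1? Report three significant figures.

0.290

k_BT = 0.08617 × 57.0 K = 4.9117 meV.
Eᵢ/kT = 0, 0.77570, 2.0767.
Z = Σ e^(−Eᵢ/kT) = e^(−0) + e^(−0.77570) + e^(−2.0767) = 1.0000 + 0.46038 + 0.12534 = 1.5857.
P₁ = e^(−E₁/kT) / Z = 0.46038/1.5857 = 0.290.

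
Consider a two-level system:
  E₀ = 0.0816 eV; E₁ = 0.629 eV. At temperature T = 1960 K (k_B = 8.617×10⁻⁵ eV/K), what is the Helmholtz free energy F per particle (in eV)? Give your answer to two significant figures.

0.075 eV

k_BT = 8.617×10⁻⁵ × 1960 K = 0.1689 eV.
Eᵢ/kT = 0.4831, 3.724.
Z = Σ e^(−Eᵢ/kT) = e^(−0.4831) + e^(−3.724) = 0.6169 + 0.02414 = 0.6410.
F = −kT ln Z = −0.1689 × ln(0.6410) = −0.1689 × -0.4447 = 0.075 eV.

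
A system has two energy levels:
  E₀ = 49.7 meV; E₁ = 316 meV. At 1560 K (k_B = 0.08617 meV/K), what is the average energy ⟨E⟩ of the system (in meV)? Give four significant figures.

k_BT = 0.08617 × 1560 K = 134.425 meV.
Eᵢ/kT = 0.369723, 2.35075.
Z = Σ e^(−Eᵢ/kT) = e^(−0.369723) + e^(−2.35075) = 0.690926 + 0.0952977 = 0.786224.
⟨E⟩ = Σ Eᵢ e^(−Eᵢ/kT) / Z = (49.7·0.690926 + 316·0.0952977) / 0.786224 = 81.98 meV.

81.98 meV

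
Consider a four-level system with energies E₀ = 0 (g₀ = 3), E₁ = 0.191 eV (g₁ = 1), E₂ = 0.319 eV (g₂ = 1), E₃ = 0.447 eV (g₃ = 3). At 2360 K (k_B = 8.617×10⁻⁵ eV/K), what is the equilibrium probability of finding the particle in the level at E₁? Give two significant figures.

k_BT = 8.617×10⁻⁵ × 2360 K = 0.2034 eV.
Eᵢ/kT = 0, 0.9390, 1.568, 2.198.
Z = Σ gᵢe^(−Eᵢ/kT) = 3·e^(−0) + 1·e^(−0.9390) + 1·e^(−1.568) + 3·e^(−2.198) = 3.000 + 0.3910 + 0.2085 + 0.3331 = 3.933.
P₁ = g₁ e^(−E₁/kT) / Z = 0.3910/3.933 = 0.099.

0.099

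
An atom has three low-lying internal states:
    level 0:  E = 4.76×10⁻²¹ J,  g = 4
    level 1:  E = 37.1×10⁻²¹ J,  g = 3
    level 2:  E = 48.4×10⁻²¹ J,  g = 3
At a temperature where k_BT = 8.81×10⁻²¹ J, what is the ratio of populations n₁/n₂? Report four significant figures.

n₁/n₂ = (g₁/g₂) exp[−(E₁−E₂)/kT] = (3/3) × exp(−(-11.3 ×10⁻²¹ J)/(8.81 ×10⁻²¹ J)) = (3/3) × exp(1.28263) = 3.606.

3.606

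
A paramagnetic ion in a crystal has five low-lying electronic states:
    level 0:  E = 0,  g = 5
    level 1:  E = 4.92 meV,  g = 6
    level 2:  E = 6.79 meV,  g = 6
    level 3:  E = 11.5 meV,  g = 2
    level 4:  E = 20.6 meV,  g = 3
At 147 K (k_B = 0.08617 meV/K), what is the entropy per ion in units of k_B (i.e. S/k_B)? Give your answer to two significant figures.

k_BT = 0.08617 × 147 K = 12.67 meV.
Eᵢ/kT = 0, 0.3883, 0.5359, 0.9077, 1.626.
Z = Σ gᵢe^(−Eᵢ/kT) = 5·e^(−0) + 6·e^(−0.3883) + 6·e^(−0.5359) + 2·e^(−0.9077) + 3·e^(−1.626) = 5.000 + 4.069 + 3.511 + 0.8069 + 0.5901 = 13.98.
⟨E⟩ = Σ EᵢPᵢ = 4.671 meV.
S/k_B = ln Z + ⟨E⟩/kT = ln(13.98) + 4.671/12.67 = 2.638 + 0.3687 = 3.0.

3.0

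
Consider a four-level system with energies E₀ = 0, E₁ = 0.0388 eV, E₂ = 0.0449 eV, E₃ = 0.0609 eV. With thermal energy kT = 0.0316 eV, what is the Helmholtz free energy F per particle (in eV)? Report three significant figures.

Eᵢ/kT = 0, 1.2278, 1.4209, 1.9272.
Z = Σ e^(−Eᵢ/kT) = e^(−0) + e^(−1.2278) + e^(−1.4209) + e^(−1.9272) = 1.0000 + 0.29294 + 0.24150 + 0.14556 = 1.6800.
F = −kT ln Z = −0.0316 × ln(1.6800) = −0.0316 × 0.51879 = -0.0164 eV.

-0.0164 eV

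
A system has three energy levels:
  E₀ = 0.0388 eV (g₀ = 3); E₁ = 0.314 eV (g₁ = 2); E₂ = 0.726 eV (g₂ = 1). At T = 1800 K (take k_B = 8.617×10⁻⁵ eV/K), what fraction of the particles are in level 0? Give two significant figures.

k_BT = 8.617×10⁻⁵ × 1800 K = 0.1551 eV.
Eᵢ/kT = 0.2502, 2.025, 4.681.
Z = Σ gᵢe^(−Eᵢ/kT) = 3·e^(−0.2502) + 2·e^(−2.025) + 1·e^(−4.681) = 2.336 + 0.2640 + 0.009270 = 2.609.
P₀ = g₀ e^(−E₀/kT) / Z = 2.336/2.609 = 0.90.

0.90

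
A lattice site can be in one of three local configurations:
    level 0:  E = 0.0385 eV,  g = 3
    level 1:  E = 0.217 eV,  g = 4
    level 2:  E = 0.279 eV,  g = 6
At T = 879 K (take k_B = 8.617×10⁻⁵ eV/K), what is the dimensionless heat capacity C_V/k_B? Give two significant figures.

k_BT = 8.617×10⁻⁵ × 879 K = 0.07574 eV.
Eᵢ/kT = 0.5083, 2.865, 3.684.
Z = Σ gᵢe^(−Eᵢ/kT) = 3·e^(−0.5083) + 4·e^(−2.865) + 6·e^(−3.684) = 1.805 + 0.2279 + 0.1507 = 2.184.
⟨E⟩ = 0.07371 eV, ⟨E²⟩ = 0.01151 eV².
C_V/k_B = (⟨E²⟩ − ⟨E⟩²)/(kT)² = (0.01151 − 0.005433)/0.005737 = 1.1.

1.1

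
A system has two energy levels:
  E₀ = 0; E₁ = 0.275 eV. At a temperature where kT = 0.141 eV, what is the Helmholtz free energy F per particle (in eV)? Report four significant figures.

-0.01875 eV

Eᵢ/kT = 0, 1.95035.
Z = Σ e^(−Eᵢ/kT) = e^(−0) + e^(−1.95035) = 1.00000 + 0.142224 = 1.14222.
F = −kT ln Z = −0.141 × ln(1.14222) = −0.141 × 0.132974 = -0.01875 eV.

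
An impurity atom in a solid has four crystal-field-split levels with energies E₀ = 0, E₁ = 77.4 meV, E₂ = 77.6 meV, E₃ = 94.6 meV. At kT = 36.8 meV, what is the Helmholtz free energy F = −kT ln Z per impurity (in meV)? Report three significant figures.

-10.2 meV

Eᵢ/kT = 0, 2.1033, 2.1087, 2.5707.
Z = Σ e^(−Eᵢ/kT) = e^(−0) + e^(−2.1033) + e^(−2.1087) + e^(−2.5707) = 1.0000 + 0.12205 + 0.12140 + 0.076482 = 1.3199.
F = −kT ln Z = −36.8 × ln(1.3199) = −36.8 × 0.27756 = -10.2 meV.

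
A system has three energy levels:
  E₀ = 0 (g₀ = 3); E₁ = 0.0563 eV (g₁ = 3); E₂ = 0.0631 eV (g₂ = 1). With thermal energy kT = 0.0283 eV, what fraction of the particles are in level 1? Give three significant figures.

0.117

Eᵢ/kT = 0, 1.9894, 2.2297.
Z = Σ gᵢe^(−Eᵢ/kT) = 3·e^(−0) + 3·e^(−1.9894) + 1·e^(−2.2297) = 3.0000 + 0.41033 + 0.10756 = 3.5179.
P₁ = g₁ e^(−E₁/kT) / Z = 0.41033/3.5179 = 0.117.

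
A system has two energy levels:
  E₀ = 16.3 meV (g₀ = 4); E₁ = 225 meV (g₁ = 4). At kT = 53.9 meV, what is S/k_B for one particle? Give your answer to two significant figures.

Eᵢ/kT = 0.3024, 4.174.
Z = Σ gᵢe^(−Eᵢ/kT) = 4·e^(−0.3024) + 4·e^(−4.174) = 2.956 + 0.06156 = 3.018.
⟨E⟩ = Σ EᵢPᵢ = 20.55 meV.
S/k_B = ln Z + ⟨E⟩/kT = ln(3.018) + 20.55/53.9 = 1.105 + 0.3813 = 1.5.

1.5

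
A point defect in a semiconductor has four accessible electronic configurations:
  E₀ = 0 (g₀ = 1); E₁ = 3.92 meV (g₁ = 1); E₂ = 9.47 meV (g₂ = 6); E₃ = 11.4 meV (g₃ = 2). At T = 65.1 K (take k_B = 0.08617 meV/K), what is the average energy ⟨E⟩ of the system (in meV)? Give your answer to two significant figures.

5.4 meV

k_BT = 0.08617 × 65.1 K = 5.610 meV.
Eᵢ/kT = 0, 0.6988, 1.688, 2.032.
Z = Σ gᵢe^(−Eᵢ/kT) = 1·e^(−0) + 1·e^(−0.6988) + 6·e^(−1.688) + 2·e^(−2.032) = 1.000 + 0.4972 + 1.109 + 0.2621 = 2.868.
⟨E⟩ = Σ Eᵢ gᵢe^(−Eᵢ/kT) / Z = (0·1.000 + 3.92·0.4972 + 9.47·1.109 + 11.4·0.2621) / 2.868 = 5.4 meV.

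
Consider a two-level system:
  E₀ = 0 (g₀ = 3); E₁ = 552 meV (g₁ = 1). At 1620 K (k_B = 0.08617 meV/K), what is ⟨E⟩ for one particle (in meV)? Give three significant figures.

3.51 meV

k_BT = 0.08617 × 1620 K = 139.60 meV.
Eᵢ/kT = 0, 3.9542.
Z = Σ gᵢe^(−Eᵢ/kT) = 3·e^(−0) + 1·e^(−3.9542) = 3.0000 + 0.019174 = 3.0192.
⟨E⟩ = Σ Eᵢ gᵢe^(−Eᵢ/kT) / Z = (0·3.0000 + 552·0.019174) / 3.0192 = 3.51 meV.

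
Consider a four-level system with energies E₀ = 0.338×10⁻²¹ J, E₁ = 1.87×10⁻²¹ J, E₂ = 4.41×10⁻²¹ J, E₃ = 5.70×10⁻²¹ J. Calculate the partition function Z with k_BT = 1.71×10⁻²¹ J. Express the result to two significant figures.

Eᵢ/kT = 0.1977, 1.094, 2.579, 3.333.
Z = Σ e^(−Eᵢ/kT) = e^(−0.1977) + e^(−1.094) + e^(−2.579) + e^(−3.333) = 0.8206 + 0.3349 + 0.07585 + 0.03569 = 1.267.

Z = 1.3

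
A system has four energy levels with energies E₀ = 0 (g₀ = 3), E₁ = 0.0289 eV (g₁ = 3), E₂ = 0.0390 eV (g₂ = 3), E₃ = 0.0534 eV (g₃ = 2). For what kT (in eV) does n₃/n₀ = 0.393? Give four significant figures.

n₃/n₀ = (g₃/g₀) exp[−(E₃−E₀)/kT] = 0.393.
⇒ (E₃−E₀)/kT = ln((2/3)/0.393) = ln(1.69635) = 0.528479.
kT = 0.0534 eV / 0.528479 = 0.1010 eV.

0.1010 eV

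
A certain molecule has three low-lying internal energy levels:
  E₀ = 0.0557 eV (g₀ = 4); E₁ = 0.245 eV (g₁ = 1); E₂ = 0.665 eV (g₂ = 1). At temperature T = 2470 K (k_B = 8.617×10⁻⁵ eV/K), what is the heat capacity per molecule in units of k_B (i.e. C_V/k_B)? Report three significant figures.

k_BT = 8.617×10⁻⁵ × 2470 K = 0.21284 eV.
Eᵢ/kT = 0.26170, 1.1511, 3.1244.
Z = Σ gᵢe^(−Eᵢ/kT) = 4·e^(−0.26170) + 1·e^(−1.1511) + 1·e^(−3.1244) = 3.0790 + 0.31629 + 0.043963 = 3.4393.
⟨E⟩ = 0.080896 eV, ⟨E²⟩ = 0.013950 eV².
C_V/k_B = (⟨E²⟩ − ⟨E⟩²)/(kT)² = (0.013950 − 0.0065442)/0.045301 = 0.163.

0.163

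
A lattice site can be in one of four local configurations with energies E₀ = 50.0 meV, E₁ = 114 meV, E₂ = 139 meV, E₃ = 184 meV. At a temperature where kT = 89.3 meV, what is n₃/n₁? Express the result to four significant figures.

0.4566

n₃/n₁ = exp[−(E₃−E₁)/kT] = exp(−(70 meV)/(89.3 meV)) = exp(-0.783875) = 0.4566.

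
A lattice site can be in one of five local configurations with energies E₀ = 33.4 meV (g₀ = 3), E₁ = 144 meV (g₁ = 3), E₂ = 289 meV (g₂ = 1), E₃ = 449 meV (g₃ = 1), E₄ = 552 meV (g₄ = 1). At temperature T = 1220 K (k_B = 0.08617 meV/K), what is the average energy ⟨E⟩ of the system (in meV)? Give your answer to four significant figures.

k_BT = 0.08617 × 1220 K = 105.127 meV.
Eᵢ/kT = 0.317711, 1.36977, 2.74906, 4.27102, 5.25079.
Z = Σ gᵢe^(−Eᵢ/kT) = 3·e^(−0.317711) + 3·e^(−1.36977) + 1·e^(−2.74906) + 1·e^(−4.27102) + 1·e^(−5.25079) = 2.18344 + 0.762496 + 0.0639880 + 0.0139675 + 0.00524337 = 3.02913.
⟨E⟩ = Σ Eᵢ gᵢe^(−Eᵢ/kT) / Z = (33.4·2.18344 + 144·0.762496 + 289·0.0639880 + 449·0.0139675 + 552·0.00524337) / 3.02913 = 69.45 meV.

69.45 meV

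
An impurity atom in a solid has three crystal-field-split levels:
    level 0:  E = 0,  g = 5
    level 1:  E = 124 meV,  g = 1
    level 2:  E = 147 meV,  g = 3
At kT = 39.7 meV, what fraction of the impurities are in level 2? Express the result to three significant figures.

0.0145

Eᵢ/kT = 0, 3.1234, 3.7028.
Z = Σ gᵢe^(−Eᵢ/kT) = 5·e^(−0) + 1·e^(−3.1234) + 3·e^(−3.7028) = 5.0000 + 0.044007 + 0.073963 = 5.1180.
P₂ = g₂ e^(−E₂/kT) / Z = 0.073963/5.1180 = 0.0145.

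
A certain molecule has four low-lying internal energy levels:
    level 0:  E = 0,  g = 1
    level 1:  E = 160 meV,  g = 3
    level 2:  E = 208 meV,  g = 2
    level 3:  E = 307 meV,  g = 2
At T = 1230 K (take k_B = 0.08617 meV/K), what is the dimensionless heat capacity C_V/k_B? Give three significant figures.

0.883

k_BT = 0.08617 × 1230 K = 105.99 meV.
Eᵢ/kT = 0, 1.5096, 1.9624, 2.8965.
Z = Σ gᵢe^(−Eᵢ/kT) = 1·e^(−0) + 3·e^(−1.5096) + 2·e^(−1.9624) + 2·e^(−2.8965) = 1.0000 + 0.66300 + 0.28104 + 0.11043 = 2.0545.
⟨E⟩ = 96.587 meV, ⟨E²⟩ = 19245 meV².
C_V/k_B = (⟨E²⟩ − ⟨E⟩²)/(kT)² = (19245 − 9329.0)/11234 = 0.883.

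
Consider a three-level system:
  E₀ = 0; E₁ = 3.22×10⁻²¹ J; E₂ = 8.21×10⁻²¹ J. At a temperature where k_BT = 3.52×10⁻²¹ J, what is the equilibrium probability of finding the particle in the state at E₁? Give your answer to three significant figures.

0.267

Eᵢ/kT = 0, 0.91477, 2.3324.
Z = Σ e^(−Eᵢ/kT) = e^(−0) + e^(−0.91477) + e^(−2.3324) = 1.0000 + 0.40061 + 0.097063 = 1.4977.
P₁ = e^(−E₁/kT) / Z = 0.40061/1.4977 = 0.267.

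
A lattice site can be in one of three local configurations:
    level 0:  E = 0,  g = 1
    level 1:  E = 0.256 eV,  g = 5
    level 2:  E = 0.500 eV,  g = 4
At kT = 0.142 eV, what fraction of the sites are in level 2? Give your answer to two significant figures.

0.061

Eᵢ/kT = 0, 1.803, 3.521.
Z = Σ gᵢe^(−Eᵢ/kT) = 1·e^(−0) + 5·e^(−1.803) + 4·e^(−3.521) = 1.000 + 0.8240 + 0.1183 = 1.942.
P₂ = g₂ e^(−E₂/kT) / Z = 0.1183/1.942 = 0.061.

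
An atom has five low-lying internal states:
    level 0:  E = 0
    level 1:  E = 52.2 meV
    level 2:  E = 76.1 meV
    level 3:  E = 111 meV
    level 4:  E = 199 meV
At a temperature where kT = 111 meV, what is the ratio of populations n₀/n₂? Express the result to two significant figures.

n₀/n₂ = exp[−(E₀−E₂)/kT] = exp(−(-76.1 meV)/(111 meV)) = exp(0.6856) = 2.0.

2.0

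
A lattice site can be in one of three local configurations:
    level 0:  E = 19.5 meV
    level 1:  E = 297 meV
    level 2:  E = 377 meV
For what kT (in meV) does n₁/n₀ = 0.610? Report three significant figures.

n₁/n₀ = exp[−(E₁−E₀)/kT] = 0.610.
⇒ (E₁−E₀)/kT = ln(1/0.610) = ln(1.6393) = 0.49427.
kT = 277.5 meV / 0.49427 = 561 meV.

561 meV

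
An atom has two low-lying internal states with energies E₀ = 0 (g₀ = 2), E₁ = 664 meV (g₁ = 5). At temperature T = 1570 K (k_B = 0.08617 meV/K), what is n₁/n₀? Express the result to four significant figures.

k_BT = 0.08617 × 1570 K = 135.287 meV.
n₁/n₀ = (g₁/g₀) exp[−(E₁−E₀)/kT] = (5/2) × exp(−(664 meV)/(135.287 meV)) = (5/2) × exp(-4.90808) = 0.01847.

0.01847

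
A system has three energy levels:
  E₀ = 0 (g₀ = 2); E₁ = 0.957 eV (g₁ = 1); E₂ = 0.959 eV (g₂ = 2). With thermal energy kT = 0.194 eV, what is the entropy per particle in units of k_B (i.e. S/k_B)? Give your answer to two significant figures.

0.76

Eᵢ/kT = 0, 4.933, 4.943.
Z = Σ gᵢe^(−Eᵢ/kT) = 2·e^(−0) + 1·e^(−4.933) + 2·e^(−4.943) = 2.000 + 0.007205 + 0.01427 = 2.021.
⟨E⟩ = Σ EᵢPᵢ = 0.01018 eV.
S/k_B = ln Z + ⟨E⟩/kT = ln(2.021) + 0.01018/0.194 = 0.7036 + 0.05247 = 0.76.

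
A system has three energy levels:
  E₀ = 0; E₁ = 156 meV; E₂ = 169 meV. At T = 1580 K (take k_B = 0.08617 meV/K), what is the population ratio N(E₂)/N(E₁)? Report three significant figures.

k_BT = 0.08617 × 1580 K = 136.15 meV.
n₂/n₁ = exp[−(E₂−E₁)/kT] = exp(−(13 meV)/(136.15 meV)) = exp(-0.095483) = 0.909.

0.909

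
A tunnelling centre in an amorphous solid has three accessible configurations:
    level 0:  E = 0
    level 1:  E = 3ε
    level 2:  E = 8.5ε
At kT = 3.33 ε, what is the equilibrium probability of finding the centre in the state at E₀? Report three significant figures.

0.674

Eᵢ/kT = 0, 0.90090, 2.5526.
Z = Σ e^(−Eᵢ/kT) = e^(−0) + e^(−0.90090) + e^(−2.5526) = 1.0000 + 0.40620 + 0.077879 = 1.4841.
P₀ = e^(−E₀/kT) / Z = 1.0000/1.4841 = 0.674.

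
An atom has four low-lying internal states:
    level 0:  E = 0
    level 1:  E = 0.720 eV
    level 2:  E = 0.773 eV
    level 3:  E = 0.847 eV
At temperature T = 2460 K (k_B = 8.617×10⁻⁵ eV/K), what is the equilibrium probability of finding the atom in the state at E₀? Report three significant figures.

0.928

k_BT = 8.617×10⁻⁵ × 2460 K = 0.21198 eV.
Eᵢ/kT = 0, 3.3965, 3.6466, 3.9957.
Z = Σ e^(−Eᵢ/kT) = e^(−0) + e^(−3.3965) + e^(−3.6466) + e^(−3.9957) = 1.0000 + 0.033490 + 0.026080 + 0.018395 = 1.0780.
P₀ = e^(−E₀/kT) / Z = 1.0000/1.0780 = 0.928.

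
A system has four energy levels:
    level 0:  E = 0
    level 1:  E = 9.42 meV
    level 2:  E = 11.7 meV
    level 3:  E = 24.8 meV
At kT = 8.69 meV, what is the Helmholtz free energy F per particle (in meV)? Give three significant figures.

-4.38 meV

Eᵢ/kT = 0, 1.0840, 1.3464, 2.8539.
Z = Σ e^(−Eᵢ/kT) = e^(−0) + e^(−1.0840) + e^(−1.3464) + e^(−2.8539) = 1.0000 + 0.33824 + 0.26018 + 0.057619 = 1.6560.
F = −kT ln Z = −8.69 × ln(1.6560) = −8.69 × 0.50441 = -4.38 meV.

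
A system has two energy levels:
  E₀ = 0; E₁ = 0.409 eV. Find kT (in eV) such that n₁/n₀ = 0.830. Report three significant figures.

2.20 eV

n₁/n₀ = exp[−(E₁−E₀)/kT] = 0.830.
⇒ (E₁−E₀)/kT = ln(1/0.830) = ln(1.2048) = 0.18631.
kT = 0.409 eV / 0.18631 = 2.20 eV.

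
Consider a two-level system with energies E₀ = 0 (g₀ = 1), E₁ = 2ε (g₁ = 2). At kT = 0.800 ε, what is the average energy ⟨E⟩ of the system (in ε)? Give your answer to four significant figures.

Eᵢ/kT = 0, 2.50000.
Z = Σ gᵢe^(−Eᵢ/kT) = 1·e^(−0) + 2·e^(−2.50000) = 1.00000 + 0.164170 = 1.16417.
⟨E⟩ = Σ Eᵢ gᵢe^(−Eᵢ/kT) / Z = (0·1.00000 + 2·0.164170) / 1.16417 = 0.2820 ε.

0.2820 ε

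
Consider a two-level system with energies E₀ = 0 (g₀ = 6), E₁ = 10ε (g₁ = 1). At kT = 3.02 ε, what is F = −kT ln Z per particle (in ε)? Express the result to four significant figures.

Eᵢ/kT = 0, 3.31126.
Z = Σ gᵢe^(−Eᵢ/kT) = 6·e^(−0) + 1·e^(−3.31126) = 6.00000 + 0.0364702 = 6.03647.
F = −kT ln Z = −3.02 × ln(6.03647) = −3.02 × 1.79782 = -5.429 ε.

-5.429 ε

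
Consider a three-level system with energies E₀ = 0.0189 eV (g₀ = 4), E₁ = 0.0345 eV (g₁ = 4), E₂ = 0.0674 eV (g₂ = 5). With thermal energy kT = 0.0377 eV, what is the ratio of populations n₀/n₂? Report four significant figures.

2.896

n₀/n₂ = (g₀/g₂) exp[−(E₀−E₂)/kT] = (4/5) × exp(−(-0.0485 eV)/(0.0377 eV)) = (4/5) × exp(1.28647) = 2.896.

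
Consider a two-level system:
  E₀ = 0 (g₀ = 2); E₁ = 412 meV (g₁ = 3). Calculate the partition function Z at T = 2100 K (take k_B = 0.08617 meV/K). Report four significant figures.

k_BT = 0.08617 × 2100 K = 180.957 meV.
Eᵢ/kT = 0, 2.27678.
Z = Σ gᵢe^(−Eᵢ/kT) = 2·e^(−0) + 3·e^(−2.27678) = 2.00000 + 0.307842 = 2.30784.

Z = 2.308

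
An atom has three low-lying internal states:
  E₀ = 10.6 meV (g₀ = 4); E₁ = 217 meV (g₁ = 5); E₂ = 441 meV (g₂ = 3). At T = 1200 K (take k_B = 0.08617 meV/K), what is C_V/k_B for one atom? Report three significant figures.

0.636

k_BT = 0.08617 × 1200 K = 103.40 meV.
Eᵢ/kT = 0.10251, 2.0986, 4.2650.
Z = Σ gᵢe^(−Eᵢ/kT) = 4·e^(−0.10251) + 5·e^(−2.0986) + 3·e^(−4.2650) = 3.6103 + 0.61314 + 0.042156 = 4.2656.
⟨E⟩ = 44.522 meV, ⟨E²⟩ = 8785.7 meV².
C_V/k_B = (⟨E²⟩ − ⟨E⟩²)/(kT)² = (8785.7 − 1982.2)/10692 = 0.636.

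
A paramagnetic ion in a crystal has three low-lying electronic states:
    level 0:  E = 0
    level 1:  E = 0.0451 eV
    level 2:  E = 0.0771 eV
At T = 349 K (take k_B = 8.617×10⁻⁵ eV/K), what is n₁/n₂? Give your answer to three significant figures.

2.90

k_BT = 8.617×10⁻⁵ × 349 K = 0.030073 eV.
n₁/n₂ = exp[−(E₁−E₂)/kT] = exp(−(-0.0320 eV)/(0.030073 eV)) = exp(1.0641) = 2.90.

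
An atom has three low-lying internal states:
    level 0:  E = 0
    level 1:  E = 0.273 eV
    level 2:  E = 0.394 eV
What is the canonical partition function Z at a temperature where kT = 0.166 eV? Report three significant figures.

Z = 1.29

Eᵢ/kT = 0, 1.6446, 2.3735.
Z = Σ e^(−Eᵢ/kT) = e^(−0) + e^(−1.6446) + e^(−2.3735) = 1.0000 + 0.19309 + 0.093154 = 1.2862.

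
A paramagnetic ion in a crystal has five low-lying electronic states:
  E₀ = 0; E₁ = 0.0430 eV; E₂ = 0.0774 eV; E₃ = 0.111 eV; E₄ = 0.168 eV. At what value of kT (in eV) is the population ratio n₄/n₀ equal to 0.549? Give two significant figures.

n₄/n₀ = exp[−(E₄−E₀)/kT] = 0.549.
⇒ (E₄−E₀)/kT = ln(1/0.549) = ln(1.821) = 0.5994.
kT = 0.168 eV / 0.5994 = 0.28 eV.

0.28 eV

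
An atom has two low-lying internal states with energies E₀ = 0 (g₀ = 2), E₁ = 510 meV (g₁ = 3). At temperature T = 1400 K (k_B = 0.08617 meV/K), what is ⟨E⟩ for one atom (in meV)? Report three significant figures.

k_BT = 0.08617 × 1400 K = 120.64 meV.
Eᵢ/kT = 0, 4.2275.
Z = Σ gᵢe^(−Eᵢ/kT) = 2·e^(−0) + 3·e^(−4.2275) = 2.0000 + 0.043766 = 2.0438.
⟨E⟩ = Σ Eᵢ gᵢe^(−Eᵢ/kT) / Z = (0·2.0000 + 510·0.043766) / 2.0438 = 10.9 meV.

10.9 meV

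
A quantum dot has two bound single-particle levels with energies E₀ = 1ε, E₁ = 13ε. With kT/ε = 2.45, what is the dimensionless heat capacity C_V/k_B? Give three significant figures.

Eᵢ/kT = 0.40816, 5.3061.
Z = Σ e^(−Eᵢ/kT) = e^(−0.40816) + e^(−5.3061) = 0.66487 + 0.0049612 = 0.66983.
⟨E⟩ = 1.0889 ε, ⟨E²⟩ = 2.2443 ε².
C_V/k_B = (⟨E²⟩ − ⟨E⟩²)/(kT)² = (2.2443 − 1.1857)/6.0025 = 0.176.

0.176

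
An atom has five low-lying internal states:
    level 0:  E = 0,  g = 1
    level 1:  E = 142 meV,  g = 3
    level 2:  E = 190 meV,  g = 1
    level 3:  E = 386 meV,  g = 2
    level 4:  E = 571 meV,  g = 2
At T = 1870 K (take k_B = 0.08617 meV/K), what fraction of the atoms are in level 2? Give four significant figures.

0.1102

k_BT = 0.08617 × 1870 K = 161.138 meV.
Eᵢ/kT = 0, 0.881232, 1.17911, 2.39546, 3.54355.
Z = Σ gᵢe^(−Eᵢ/kT) = 1·e^(−0) + 3·e^(−0.881232) + 1·e^(−1.17911) + 2·e^(−2.39546) + 2·e^(−3.54355) = 1.00000 + 1.24282 + 0.307552 + 0.182261 + 0.0578210 = 2.79045.
P₂ = g₂ e^(−E₂/kT) / Z = 0.307552/2.79045 = 0.1102.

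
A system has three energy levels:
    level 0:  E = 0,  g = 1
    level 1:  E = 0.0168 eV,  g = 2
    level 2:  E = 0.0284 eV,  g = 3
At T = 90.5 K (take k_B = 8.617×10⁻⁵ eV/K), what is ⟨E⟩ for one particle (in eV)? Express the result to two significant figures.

k_BT = 8.617×10⁻⁵ × 90.5 K = 0.007798 eV.
Eᵢ/kT = 0, 2.154, 3.642.
Z = Σ gᵢe^(−Eᵢ/kT) = 1·e^(−0) + 2·e^(−2.154) + 3·e^(−3.642) = 1.000 + 0.2320 + 0.07860 = 1.311.
⟨E⟩ = Σ Eᵢ gᵢe^(−Eᵢ/kT) / Z = (0·1.000 + 0.0168·0.2320 + 0.0284·0.07860) / 1.311 = 0.0047 eV.

0.0047 eV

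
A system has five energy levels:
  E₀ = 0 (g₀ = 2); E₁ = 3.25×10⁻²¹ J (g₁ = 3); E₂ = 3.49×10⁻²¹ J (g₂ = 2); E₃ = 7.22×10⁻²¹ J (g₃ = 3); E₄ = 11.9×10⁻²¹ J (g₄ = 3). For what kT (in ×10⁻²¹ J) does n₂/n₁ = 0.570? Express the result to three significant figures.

1.53 ×10⁻²¹ J

n₂/n₁ = (g₂/g₁) exp[−(E₂−E₁)/kT] = 0.570.
⇒ (E₂−E₁)/kT = ln((2/3)/0.570) = ln(1.1696) = 0.15666.
kT = 0.24 ×10⁻²¹ J / 0.15666 = 1.53 ×10⁻²¹ J.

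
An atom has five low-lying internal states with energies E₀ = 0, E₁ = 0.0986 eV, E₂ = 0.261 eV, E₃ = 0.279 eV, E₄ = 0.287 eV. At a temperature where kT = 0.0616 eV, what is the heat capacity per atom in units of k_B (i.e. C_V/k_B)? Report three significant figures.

Eᵢ/kT = 0, 1.6006, 4.2370, 4.5292, 4.6591.
Z = Σ e^(−Eᵢ/kT) = e^(−0) + e^(−1.6006) + e^(−4.2370) + e^(−4.5292) + e^(−4.6591) = 1.0000 + 0.20178 + 0.014451 + 0.010789 + 0.0094750 = 1.2365.
⟨E⟩ = 0.023774 eV, ⟨E²⟩ = 0.0036930 eV².
C_V/k_B = (⟨E²⟩ − ⟨E⟩²)/(kT)² = (0.0036930 − 0.00056520)/0.0037946 = 0.824.

0.824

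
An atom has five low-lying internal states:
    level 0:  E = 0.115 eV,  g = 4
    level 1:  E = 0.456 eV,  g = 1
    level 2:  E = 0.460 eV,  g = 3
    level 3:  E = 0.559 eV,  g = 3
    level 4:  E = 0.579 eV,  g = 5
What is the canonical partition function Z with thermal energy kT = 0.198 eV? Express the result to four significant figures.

Eᵢ/kT = 0.580808, 2.30303, 2.32323, 2.82323, 2.92424.
Z = Σ gᵢe^(−Eᵢ/kT) = 4·e^(−0.580808) + 1·e^(−2.30303) + 3·e^(−2.32323) + 3·e^(−2.82323) + 5·e^(−2.92424) = 2.23778 + 0.0999555 + 0.293870 + 0.178241 + 0.268527 = 3.07837.

Z = 3.078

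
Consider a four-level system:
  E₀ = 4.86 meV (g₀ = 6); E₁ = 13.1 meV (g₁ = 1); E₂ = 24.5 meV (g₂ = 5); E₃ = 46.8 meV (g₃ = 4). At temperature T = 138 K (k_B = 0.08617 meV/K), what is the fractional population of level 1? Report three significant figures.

k_BT = 0.08617 × 138 K = 11.891 meV.
Eᵢ/kT = 0.40871, 1.1017, 2.0604, 3.9357.
Z = Σ gᵢe^(−Eᵢ/kT) = 6·e^(−0.40871) + 1·e^(−1.1017) + 5·e^(−2.0604) + 4·e^(−3.9357) = 3.9870 + 0.33231 + 0.63701 + 0.078128 = 5.0344.
P₁ = g₁ e^(−E₁/kT) / Z = 0.33231/5.0344 = 0.0660.

0.0660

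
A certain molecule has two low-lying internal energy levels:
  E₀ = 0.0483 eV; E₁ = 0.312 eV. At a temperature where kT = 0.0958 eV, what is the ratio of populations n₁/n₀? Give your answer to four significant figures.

0.06376

n₁/n₀ = exp[−(E₁−E₀)/kT] = exp(−(0.2637 eV)/(0.0958 eV)) = exp(-2.75261) = 0.06376.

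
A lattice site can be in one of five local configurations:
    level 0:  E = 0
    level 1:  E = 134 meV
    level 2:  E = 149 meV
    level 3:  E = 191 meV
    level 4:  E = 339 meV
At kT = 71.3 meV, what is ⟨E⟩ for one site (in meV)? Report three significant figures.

Eᵢ/kT = 0, 1.8794, 2.0898, 2.6788, 4.7546.
Z = Σ e^(−Eᵢ/kT) = e^(−0) + e^(−1.8794) + e^(−2.0898) + e^(−2.6788) + e^(−4.7546) = 1.0000 + 0.15268 + 0.12371 + 0.068645 + 0.0086120 = 1.3536.
⟨E⟩ = Σ Eᵢ e^(−Eᵢ/kT) / Z = (0·1.0000 + 134·0.15268 + 149·0.12371 + 191·0.068645 + 339·0.0086120) / 1.3536 = 40.6 meV.

40.6 meV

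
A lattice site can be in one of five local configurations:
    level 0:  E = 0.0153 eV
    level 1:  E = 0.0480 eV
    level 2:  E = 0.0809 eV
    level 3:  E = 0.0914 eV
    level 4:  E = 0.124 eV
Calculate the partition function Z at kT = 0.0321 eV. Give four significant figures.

Z = 1.004

Eᵢ/kT = 0.476636, 1.49533, 2.52025, 2.84735, 3.86293.
Z = Σ e^(−Eᵢ/kT) = e^(−0.476636) + e^(−1.49533) + e^(−2.52025) + e^(−2.84735) + e^(−3.86293) = 0.620868 + 0.224175 + 0.0804395 + 0.0579978 + 0.0210064 = 1.00449.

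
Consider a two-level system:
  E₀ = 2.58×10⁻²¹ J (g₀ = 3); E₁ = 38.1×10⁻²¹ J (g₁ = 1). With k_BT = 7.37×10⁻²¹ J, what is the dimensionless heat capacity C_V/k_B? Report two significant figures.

0.062

Eᵢ/kT = 0.3501, 5.170.
Z = Σ gᵢe^(−Eᵢ/kT) = 3·e^(−0.3501) + 1·e^(−5.170) = 2.114 + 0.005685 = 2.120.
⟨E⟩ = 2.675, ⟨E²⟩ = 10.53.
C_V/k_B = (⟨E²⟩ − ⟨E⟩²)/(kT)² = (10.53 − 7.156)/54.32 = 0.062.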